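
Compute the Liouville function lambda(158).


The Liouville function is lambda(k) = (-1)^Omega(k), where Omega(k) counts the prime factors of k with multiplicity.
Factoring: 158 = 2 * 79, so Omega(158) = 2.
lambda(158) = (-1)^2 = 1.

1


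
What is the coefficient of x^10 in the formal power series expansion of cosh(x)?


The Maclaurin series is cosh(t) = sum_{m>=0} t^(2m) / (2m)!, so substituting t = x, only even powers of x are nonzero, with coefficient of x^(2m) equal to 1 / (2m)!.
For x^10 the coefficient is 1/10! = 1/3628800 = 1/3628800.

1/3628800


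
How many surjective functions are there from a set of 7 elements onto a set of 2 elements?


By inclusion-exclusion on which target elements are missed, the number of surjections from an n-set onto a k-set is
surj(n, k) = sum_{j=0}^{k} (-1)^j C(k, j) (k - j)^n.
Equivalently surj(n, k) = k! * S(n, k), where S(n, k) is the Stirling number of the second kind.
For n = 7, k = 2:
S(7, 2) = 63, so
surj = 2! * 63 = 2 * 63 = 126.

126


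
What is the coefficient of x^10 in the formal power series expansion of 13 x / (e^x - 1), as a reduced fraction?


The exponential generating function for Bernoulli numbers is
x / (e^x - 1) = sum_{k>=0} B_k x^k / k!.
So the coefficient of x^10 in 13 x / (e^x - 1) is 13 B_10 / 10!.
Computing: B_10 = 5/66, 10! = 3628800, giving
13 * 5/66 / 3628800 = 13/47900160.

13/47900160


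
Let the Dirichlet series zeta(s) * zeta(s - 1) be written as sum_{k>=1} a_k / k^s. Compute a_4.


Convolution gives a_k = sum_{d | k} d * 1 = sum_{d | k} d = sigma(k), the sum of positive divisors of k.
For k = 4, the divisors are 1, 2, 4, so
sigma(4) = 1 + 2 + 4 = 7.

7


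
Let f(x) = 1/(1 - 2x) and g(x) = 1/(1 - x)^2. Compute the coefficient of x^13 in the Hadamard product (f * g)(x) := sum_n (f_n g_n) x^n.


f has coefficients f_k = 2^k. For g = 1/(1 - x)^2 the coefficient is g_k = C(k + 1, 1) = k + 1. The Hadamard coefficient is (f * g)_k = 2^k * (k + 1).
For k = 13: 2^13 * 14 = 8192 * 14 = 114688.

114688


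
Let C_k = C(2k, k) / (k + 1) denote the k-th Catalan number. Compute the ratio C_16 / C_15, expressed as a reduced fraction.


Using C_k = (2k)! / (k! (k+1)!), the ratio C_{k+1}/C_k simplifies to
C_{k+1}/C_k = [(2k+2)! / ((k+1)! (k+2)!)] * [k! (k+1)! / (2k)!]
 = (2k+2)(2k+1) / ((k+1)(k+2)) = 2(2k+1) / (k+2).
For k = 15: 2(2*15 + 1) / (15 + 2) = 62/17 = 62/17.

62/17


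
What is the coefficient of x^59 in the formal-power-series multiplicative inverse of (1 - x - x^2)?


Let the inverse be f(x) = sum_{k>=0} a_k x^k. From f(x) * (1 - x - x^2) = 1 and matching coefficients:
 x^0: a_0 = 1.
 x^1: a_1 - a_0 = 0, so a_1 = 1.
 x^k (k >= 2): a_k - a_{k-1} - a_{k-2} = 0, i.e. a_k = a_{k-1} + a_{k-2}.
This is the Fibonacci-type recurrence shifted so that a_0 = a_1 = 1.
Iterating: a_0=1, a_1=1, a_2=2, a_3=3, a_4=5, a_5=8, a_6=13, a_7=21, a_8=34, a_9=55, ...
a_59 = 1548008755920.

1548008755920


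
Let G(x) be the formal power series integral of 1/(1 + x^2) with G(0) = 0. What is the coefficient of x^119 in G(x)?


1/(1 + x^2) = sum_{j>=0} (-1)^j x^(2j). Integrating termwise with G(0) = 0:
G(x) = sum_{j>=0} (-1)^j x^(2j+1) / (2j+1) = arctan(x).
Only odd powers are nonzero. For x^119 write 119 = 2*59 + 1, giving
(-1)^59 / 119 = -1/119 = -1/119.

-1/119


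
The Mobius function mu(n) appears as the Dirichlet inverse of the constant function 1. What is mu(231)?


231 = 3 * 7 * 11 (all distinct primes).
mu(231) = (-1)^3 = -1

-1


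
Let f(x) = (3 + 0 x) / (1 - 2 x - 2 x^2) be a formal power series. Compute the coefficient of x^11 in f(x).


Write f(x) = sum_{k>=0} a_k x^k. Multiplying both sides by 1 - 2 x - 2 x^2 gives
(1 - 2 x - 2 x^2) sum_{k>=0} a_k x^k = 3 + 0 x.
Matching coefficients:
 x^0: a_0 = 3
 x^1: a_1 - 2 a_0 = 0  =>  a_1 = 2*3 + 0 = 6
 x^k (k >= 2): a_k = 2 a_{k-1} + 2 a_{k-2}.
Iterating: a_2 = 18, a_3 = 48, a_4 = 132, a_5 = 360, a_6 = 984, a_7 = 2688, a_8 = 7344, a_9 = 20064, a_10 = 54816, a_11 = 149760.
So the coefficient of x^11 is 149760.

149760


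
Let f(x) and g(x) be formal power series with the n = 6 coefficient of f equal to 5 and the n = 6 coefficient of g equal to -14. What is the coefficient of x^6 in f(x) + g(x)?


Addition of formal power series is termwise.
The coefficient of x^6 in f + g = 5 + -14
= -9

-9


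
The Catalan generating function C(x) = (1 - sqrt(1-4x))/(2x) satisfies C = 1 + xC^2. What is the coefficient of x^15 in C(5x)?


Substituting x -> 5x scales the n-th coefficient by 5^n, so [x^15] C(5x) = 5^15 * C_15.
C_15 = C(2*15, 15)/(16) = 155117520/16 = 9694845.
So 5^15 * 9694845 = 30517578125 * 9694845 = 295863189697265625.

295863189697265625


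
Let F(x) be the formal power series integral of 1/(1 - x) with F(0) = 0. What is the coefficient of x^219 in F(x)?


1/(1 - x) = sum_{k>=0} x^k. Integrating termwise and using F(0) = 0 gives
F(x) = sum_{k>=0} x^(k+1) / (k+1) = sum_{m>=1} x^m / m = -ln(1 - x).
So the coefficient of x^219 is 1/219 = 1/219.

1/219


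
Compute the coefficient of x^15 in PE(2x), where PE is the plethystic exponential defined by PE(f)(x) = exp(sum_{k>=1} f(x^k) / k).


With f(x) = 2x, the exponent is sum_{k>=1} 2 x^k / k = 2 * (-ln(1 - x)). Exponentiating:
PE(2x) = exp(-2 ln(1 - x)) = 1/(1 - x)^2.
By the negative binomial expansion, [x^n] 1/(1 - x)^2 = C(n + 1, 1).
For n = 15: C(16, 1) = 16.

16


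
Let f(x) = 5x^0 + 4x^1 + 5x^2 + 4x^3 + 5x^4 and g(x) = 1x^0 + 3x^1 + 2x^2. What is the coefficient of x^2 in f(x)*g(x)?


Cauchy product at x^2:
5*2 + 4*3 + 5*1
= 27

27


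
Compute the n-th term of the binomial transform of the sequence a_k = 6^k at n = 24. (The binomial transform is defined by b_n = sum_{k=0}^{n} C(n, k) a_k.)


With a_k = 6^k, b_n = sum_{k=0}^{n} C(n, k) 6^k = (1 + 6)^n by the binomial theorem.
For n = 24: (1 + 6)^24 = 7^24 = 191581231380566414401.

191581231380566414401


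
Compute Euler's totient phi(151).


phi(n) counts integers in [1, n] coprime to n. Using the multiplicative formula phi(n) = n * prod_{p | n} (1 - 1/p):
151 = 151, so
phi(151) = 151 * (1 - 1/151) = 150.

150


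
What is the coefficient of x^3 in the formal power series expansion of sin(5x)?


The Maclaurin series is sin(t) = sum_{k>=0} (-1)^k t^(2k+1) / (2k+1)!, so substituting t = 5x, only odd powers of x are nonzero, with coefficient of x^(2k+1) equal to (-1)^k 5^(2k+1) / (2k+1)!.
Write 3 = 2*1 + 1, giving the coefficient (-1)^1 * 5^3 / 3! = -125/6 = -125/6.

-125/6


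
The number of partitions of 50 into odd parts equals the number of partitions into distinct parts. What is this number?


Computing partitions of 50 into odd parts (1, 3, 5, ...):
Using the generating function prod_{k>=0} 1/(1-x^(2k+1)),
the count is 3658

3658


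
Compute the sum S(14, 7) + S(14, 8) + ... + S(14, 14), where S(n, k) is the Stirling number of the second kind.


By definition, S(n, k) counts partitions of an n-set into exactly k nonempty blocks.
Computing row n = 14 for k = 7..14:
S(14, k): 49329280, 20912320, 5135130, 752752, 66066, 3367, 91, 1
Sum = 76199007.

76199007


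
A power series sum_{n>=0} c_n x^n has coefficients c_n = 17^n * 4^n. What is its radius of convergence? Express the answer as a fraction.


By the root test (Cauchy-Hadamard), the radius is R = 1 / limsup_n |c_n|^(1/n).
Here |c_n|^(1/n) = (17^n * 4^n)^(1/n) = 17 * 4 = 68 for all n.
So R = 1/68 = 1/68.

1/68


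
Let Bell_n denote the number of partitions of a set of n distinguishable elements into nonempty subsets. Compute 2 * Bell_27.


Bell_27 can be computed from the Bell triangle or from Dobinski's identity Bell_n = (1/e) * sum_{k>=0} k^n / k!.
Computing Bell_27 = 545717047936059989389.
Then 2 * 545717047936059989389 = 1091434095872119978778.

1091434095872119978778


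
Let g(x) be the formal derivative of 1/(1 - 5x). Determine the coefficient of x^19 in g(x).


Differentiate termwise: d/dx sum_{k>=0} 5^k x^k = sum_{k>=1} k 5^k x^(k-1) = sum_{j>=0} (j+1) 5^(j+1) x^j.
Equivalently, d/dx [1/(1 - 5x)] = 5/(1 - 5x)^2.
For j = 19: 20 * 5^20 = 20 * 95367431640625 = 1907348632812500.

1907348632812500


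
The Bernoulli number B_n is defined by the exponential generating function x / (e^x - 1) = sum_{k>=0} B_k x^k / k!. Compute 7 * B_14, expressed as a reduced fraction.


Bernoulli numbers can also be computed recursively via B_0 = 1 and sum_{j=0}^{m} C(m+1, j) B_j = 0 for m >= 1. Odd-index Bernoulli numbers vanish for k >= 3.
Computing B_14 = 7/6, so 7 * B_14 = 7 * 7/6 = 49/6.

49/6


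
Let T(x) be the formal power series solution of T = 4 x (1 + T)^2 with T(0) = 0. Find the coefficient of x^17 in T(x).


Apply the Lagrange inversion formula: if T = 4 x * phi(T) with phi(t) = (1 + t)^2, then [x^n] T = 4^n * (1/n) [t^(n-1)] phi(t)^n = 4^n * (1/n) [t^(n-1)] (1 + t)^(2n) = 4^n * (1/n) C(2n, n-1).
Using the identity C(2n, n-1) = C(2n, n) * n / (n+1), the unscaled factor equals C(2n, n) / (n+1) = C_n, the n-th Catalan number.
For n = 17: C_17 = C(34, 17) / 18 = 2333606220/18 = 129644790.
With the 4^17 = 17179869184 factor, the coefficient is 17179869184 * 129644790 = 2227280532587151360.

2227280532587151360


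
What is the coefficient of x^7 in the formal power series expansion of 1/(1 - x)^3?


The negative binomial / multiset identity is
1/(1 - x)^r = sum_{k>=0} C(k + r - 1, r - 1) x^k.
Here r = 3 and k = 7, so the coefficient is
C(7 + 2, 2) = C(9, 2)
= 36

36


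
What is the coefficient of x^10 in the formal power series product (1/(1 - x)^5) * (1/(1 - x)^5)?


Combine the factors: (1/(1 - x)^5) * (1/(1 - x)^5) = 1/(1 - x)^10.
Then use 1/(1 - x)^r = sum_{k>=0} C(k + r - 1, r - 1) x^k with r = 10 and k = 10:
C(19, 9) = 92378.

92378


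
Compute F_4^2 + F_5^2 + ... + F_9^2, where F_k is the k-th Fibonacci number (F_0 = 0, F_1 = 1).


There is a standard identity sum_{k=0}^{N} F_k^2 = F_N * F_{N+1} (proved inductively from the telescoping relation F_k^2 = F_k F_{k+1} - F_{k-1} F_k). Then
sum_{k=4}^{9} F_k^2 = F_9 F_10 - F_3 F_4.
Computing: F_9 = 34, F_10 = 55, F_3 = 2, F_4 = 3.
Sum = 34 * 55 - 2 * 3 = 1864.

1864


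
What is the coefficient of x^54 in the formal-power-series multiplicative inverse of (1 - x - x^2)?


Let the inverse be f(x) = sum_{k>=0} a_k x^k. From f(x) * (1 - x - x^2) = 1 and matching coefficients:
 x^0: a_0 = 1.
 x^1: a_1 - a_0 = 0, so a_1 = 1.
 x^k (k >= 2): a_k - a_{k-1} - a_{k-2} = 0, i.e. a_k = a_{k-1} + a_{k-2}.
This is the Fibonacci-type recurrence shifted so that a_0 = a_1 = 1.
Iterating: a_0=1, a_1=1, a_2=2, a_3=3, a_4=5, a_5=8, a_6=13, a_7=21, a_8=34, a_9=55, ...
a_54 = 139583862445.

139583862445


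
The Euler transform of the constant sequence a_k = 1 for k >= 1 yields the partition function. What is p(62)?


The Euler transform converts the sequence a_k = 1 into the number of integer partitions.
Using the recurrence or dynamic programming:
p(62) = 1300156

1300156


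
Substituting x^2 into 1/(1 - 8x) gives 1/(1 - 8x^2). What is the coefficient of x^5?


Since 1/(1 - 8x^2) only has even powers of x,
the coefficient of x^5 (odd) is 0.

0


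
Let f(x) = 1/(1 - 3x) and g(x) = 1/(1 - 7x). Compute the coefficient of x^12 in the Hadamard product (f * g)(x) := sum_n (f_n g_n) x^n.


f has coefficients f_k = 3^k and g has coefficients g_k = 7^k, so the Hadamard product has coefficient (f*g)_k = 3^k * 7^k = 21^k.
For k = 12: 21^12 = 7355827511386641.

7355827511386641


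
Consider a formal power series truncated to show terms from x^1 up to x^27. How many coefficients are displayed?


From x^1 to x^27 inclusive, the count is 27 - 1 + 1 = 27.

27


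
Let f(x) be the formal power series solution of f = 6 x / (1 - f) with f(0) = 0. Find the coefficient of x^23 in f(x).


Apply Lagrange inversion: f = 6 x * phi(f) with phi(t) = 1/(1 - t), so
[x^n] f = 6^n * (1/n) [t^(n-1)] phi(t)^n = 6^n * (1/n) [t^(n-1)] (1 - t)^(-n) = 6^n * (1/n) C(2n - 2, n - 1) = 6^n * C_{n-1}.
For n = 23: C_22 = C(44, 22) / 23 = 2104098963720/23 = 91482563640.
With the 6^23 = 789730223053602816 factor, the coefficient is 789730223053602816 * 91482563640 = 72246545388932614746003210240.

72246545388932614746003210240


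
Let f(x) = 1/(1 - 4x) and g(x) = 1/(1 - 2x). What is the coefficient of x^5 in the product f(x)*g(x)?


The coefficient of x^n in f*g is the Cauchy product: sum_{k=0}^{n} a^k * b^(n-k).
With a=4, b=2, n=5:
sum_{k=0}^{5} 4^k * 2^(5-k)
= 2016

2016


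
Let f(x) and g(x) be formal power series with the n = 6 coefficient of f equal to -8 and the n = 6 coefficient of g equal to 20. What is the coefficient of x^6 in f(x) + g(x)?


Addition of formal power series is termwise.
The coefficient of x^6 in f + g = -8 + 20
= 12

12


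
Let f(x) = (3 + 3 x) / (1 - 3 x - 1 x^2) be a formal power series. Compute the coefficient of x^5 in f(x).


Write f(x) = sum_{k>=0} a_k x^k. Multiplying both sides by 1 - 3 x - 1 x^2 gives
(1 - 3 x - 1 x^2) sum_{k>=0} a_k x^k = 3 + 3 x.
Matching coefficients:
 x^0: a_0 = 3
 x^1: a_1 - 3 a_0 = 3  =>  a_1 = 3*3 + 3 = 12
 x^k (k >= 2): a_k = 3 a_{k-1} + 1 a_{k-2}.
Iterating: a_2 = 39, a_3 = 129, a_4 = 426, a_5 = 1407.
So the coefficient of x^5 is 1407.

1407


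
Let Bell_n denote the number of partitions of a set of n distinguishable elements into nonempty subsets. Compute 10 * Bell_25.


Bell_25 can be computed from the Bell triangle or from Dobinski's identity Bell_n = (1/e) * sum_{k>=0} k^n / k!.
Computing Bell_25 = 4638590332229999353.
Then 10 * 4638590332229999353 = 46385903322299993530.

46385903322299993530


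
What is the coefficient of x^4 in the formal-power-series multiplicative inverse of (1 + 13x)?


The inverse is 1/(1 + 13x). Apply the geometric identity 1/(1 - y) = sum_{k>=0} y^k with y = -13x:
1/(1 + 13x) = sum_{k>=0} (-13)^k x^k.
So the coefficient of x^4 is (-13)^4 = 28561.

28561


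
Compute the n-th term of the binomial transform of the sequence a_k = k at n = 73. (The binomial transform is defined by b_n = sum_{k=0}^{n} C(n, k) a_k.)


With a_k = k, b_n = sum_{k=0}^{n} C(n, k) k. Using k * C(n, k) = n * C(n-1, k-1) gives b_n = n * sum_{k>=1} C(n-1, k-1) = n * 2^(n-1).
For n = 73: 73 * 2^72 = 73 * 4722366482869645213696 = 344732753249484100599808.

344732753249484100599808


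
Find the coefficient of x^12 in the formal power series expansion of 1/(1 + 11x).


Write 1/(1 + c x) = 1/(1 - (-c) x) and apply the geometric-series identity
1/(1 - y) = sum_{k>=0} y^k to get 1/(1 + c x) = sum_{k>=0} (-c)^k x^k.
So the coefficient of x^k is (-c)^k = (-1)^k * c^k.
Here c = 11 and k = 12:
(-11)^12 = 1 * 3138428376721 = 3138428376721

3138428376721


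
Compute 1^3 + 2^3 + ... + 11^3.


This power sum has a closed form given by Faulhaber's formula
sum_{k=1}^{m} k^p = (1 / (p + 1)) * sum_{j=0}^{p} C(p + 1, j) B_j m^(p + 1 - j),
but for small m direct computation is fastest:
1 + 8 + 27 + 64 + 125 + 216 + 343 + 512 + 729 + 1000 + 1331 = 4356.

4356


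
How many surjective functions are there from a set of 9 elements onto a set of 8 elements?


By inclusion-exclusion on which target elements are missed, the number of surjections from an n-set onto a k-set is
surj(n, k) = sum_{j=0}^{k} (-1)^j C(k, j) (k - j)^n.
Equivalently surj(n, k) = k! * S(n, k), where S(n, k) is the Stirling number of the second kind.
For n = 9, k = 8:
S(9, 8) = 36, so
surj = 8! * 36 = 40320 * 36 = 1451520.

1451520


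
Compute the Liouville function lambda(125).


The Liouville function is lambda(k) = (-1)^Omega(k), where Omega(k) counts the prime factors of k with multiplicity.
Factoring: 125 = 5 * 5 * 5, so Omega(125) = 3.
lambda(125) = (-1)^3 = -1.

-1


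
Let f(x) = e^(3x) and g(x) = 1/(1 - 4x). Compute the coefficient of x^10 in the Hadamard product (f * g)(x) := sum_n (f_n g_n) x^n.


Expanding: f_k = 3^k/k! (from e^(3x)) and g_k = 4^k (from 1/(1 - 4x)). So the Hadamard coefficient (f * g)_k = 3^k 4^k / k! = (12)^k / k!.
For k = 10: 12^10/10! = 61917364224/3628800 = 2985984/175.

2985984/175


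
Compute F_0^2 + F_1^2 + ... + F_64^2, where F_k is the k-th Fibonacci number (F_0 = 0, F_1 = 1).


There is a standard identity sum_{k=0}^{N} F_k^2 = F_N * F_{N+1} (proved inductively from the telescoping relation F_k^2 = F_k F_{k+1} - F_{k-1} F_k). Then
sum_{k=0}^{64} F_k^2 = F_64 F_65 - F_0 F_0.
Computing: F_64 = 10610209857723, F_65 = 17167680177565.
Sum = 10610209857723 * 17167680177565 = 182152689454235906026584495.

182152689454235906026584495


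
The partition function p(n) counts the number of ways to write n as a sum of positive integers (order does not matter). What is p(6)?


Using the generating function prod_{k>=1} 1/(1-x^k), we compute p(6).
By dynamic programming over parts 1 through 6:
p(6) = 11

11


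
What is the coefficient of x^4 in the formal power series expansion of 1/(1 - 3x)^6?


The general identity 1/(1 - c x)^r = sum_{k>=0} c^k C(k + r - 1, r - 1) x^k follows by substituting y = c x into 1/(1 - y)^r = sum_{k>=0} C(k + r - 1, r - 1) y^k.
For c = 3, r = 6, k = 4:
3^4 * C(9, 5) = 81 * 126 = 10206.

10206


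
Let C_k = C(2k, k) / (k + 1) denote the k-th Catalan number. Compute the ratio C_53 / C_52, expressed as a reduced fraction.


Using C_k = (2k)! / (k! (k+1)!), the ratio C_{k+1}/C_k simplifies to
C_{k+1}/C_k = [(2k+2)! / ((k+1)! (k+2)!)] * [k! (k+1)! / (2k)!]
 = (2k+2)(2k+1) / ((k+1)(k+2)) = 2(2k+1) / (k+2).
For k = 52: 2(2*52 + 1) / (52 + 2) = 210/54 = 35/9.

35/9


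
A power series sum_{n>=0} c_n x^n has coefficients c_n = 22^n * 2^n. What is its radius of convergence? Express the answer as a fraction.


By the root test (Cauchy-Hadamard), the radius is R = 1 / limsup_n |c_n|^(1/n).
Here |c_n|^(1/n) = (22^n * 2^n)^(1/n) = 22 * 2 = 44 for all n.
So R = 1/44 = 1/44.

1/44


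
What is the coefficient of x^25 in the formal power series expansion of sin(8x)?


The Maclaurin series is sin(t) = sum_{k>=0} (-1)^k t^(2k+1) / (2k+1)!, so substituting t = 8x, only odd powers of x are nonzero, with coefficient of x^(2k+1) equal to (-1)^k 8^(2k+1) / (2k+1)!.
Write 25 = 2*12 + 1, giving the coefficient (-1)^12 * 8^25 / 25! = 37778931862957161709568/15511210043330985984000000 = 9007199254740992/3698160658676859375.

9007199254740992/3698160658676859375


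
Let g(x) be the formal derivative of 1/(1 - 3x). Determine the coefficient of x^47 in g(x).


Differentiate termwise: d/dx sum_{k>=0} 3^k x^k = sum_{k>=1} k 3^k x^(k-1) = sum_{j>=0} (j+1) 3^(j+1) x^j.
Equivalently, d/dx [1/(1 - 3x)] = 3/(1 - 3x)^2.
For j = 47: 48 * 3^48 = 48 * 79766443076872509863361 = 3828789267689880473441328.

3828789267689880473441328


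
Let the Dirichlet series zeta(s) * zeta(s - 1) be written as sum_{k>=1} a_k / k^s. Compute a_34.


Convolution gives a_k = sum_{d | k} d * 1 = sum_{d | k} d = sigma(k), the sum of positive divisors of k.
For k = 34, the divisors are 1, 2, 17, 34, so
sigma(34) = 1 + 2 + 17 + 34 = 54.

54


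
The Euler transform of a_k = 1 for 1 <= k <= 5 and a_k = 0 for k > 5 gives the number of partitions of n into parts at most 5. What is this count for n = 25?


Partitions of 25 into parts at most 5:
Using generating function (1-x)^(-1)(1-x^2)^(-1)...(1-x^5)^(-1),
the coefficient of x^25 = 377

377


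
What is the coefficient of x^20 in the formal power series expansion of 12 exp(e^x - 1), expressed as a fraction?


exp(e^x - 1) is the exponential generating function for the Bell numbers Bell_k: exp(e^x - 1) = sum_{k>=0} Bell_k x^k / k!.
So the coefficient of x^20 in 12 exp(e^x - 1) is 12 Bell_20 / 20!.
Computing: Bell_20 = 51724158235372 and 20! = 2432902008176640000, giving
12 * 51724158235372/2432902008176640000 = 263898766507/1034397112320000.

263898766507/1034397112320000


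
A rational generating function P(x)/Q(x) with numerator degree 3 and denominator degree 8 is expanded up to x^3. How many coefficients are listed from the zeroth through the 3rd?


Expanding up to x^3 gives the coefficients for x^0, x^1, ..., x^3.
That is 3 + 1 = 4 coefficients in total.

4


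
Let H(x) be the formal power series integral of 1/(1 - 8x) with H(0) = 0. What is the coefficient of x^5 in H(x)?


1/(1 - 8x) = sum_{k>=0} 8^k x^k. Integrating termwise with H(0) = 0:
H(x) = sum_{k>=0} 8^k x^(k+1) / (k+1) = sum_{m>=1} 8^(m-1) x^m / m.
For m = 5: 8^4/5 = 4096/5 = 4096/5.

4096/5


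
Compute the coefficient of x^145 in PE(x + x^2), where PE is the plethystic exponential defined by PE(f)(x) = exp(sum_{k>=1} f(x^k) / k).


With f(x) = x + x^2, the exponent is sum_{k>=1} (x^k + x^(2k)) / k = -ln(1 - x) - ln(1 - x^2). Exponentiating:
PE(x + x^2) = 1 / ((1 - x)(1 - x^2)).
This is the generating function for partitions of n into parts of size 1 or 2. The number of 2's can be any j in 0..72, and the rest are 1's, so
[x^145] = floor(145/2) + 1 = 73.

73


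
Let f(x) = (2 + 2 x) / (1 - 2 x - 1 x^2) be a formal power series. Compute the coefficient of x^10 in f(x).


Write f(x) = sum_{k>=0} a_k x^k. Multiplying both sides by 1 - 2 x - 1 x^2 gives
(1 - 2 x - 1 x^2) sum_{k>=0} a_k x^k = 2 + 2 x.
Matching coefficients:
 x^0: a_0 = 2
 x^1: a_1 - 2 a_0 = 2  =>  a_1 = 2*2 + 2 = 6
 x^k (k >= 2): a_k = 2 a_{k-1} + 1 a_{k-2}.
Iterating: a_2 = 14, a_3 = 34, a_4 = 82, a_5 = 198, a_6 = 478, a_7 = 1154, a_8 = 2786, a_9 = 6726, a_10 = 16238.
So the coefficient of x^10 is 16238.

16238


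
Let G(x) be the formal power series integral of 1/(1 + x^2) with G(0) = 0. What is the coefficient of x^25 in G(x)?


1/(1 + x^2) = sum_{j>=0} (-1)^j x^(2j). Integrating termwise with G(0) = 0:
G(x) = sum_{j>=0} (-1)^j x^(2j+1) / (2j+1) = arctan(x).
Only odd powers are nonzero. For x^25 write 25 = 2*12 + 1, giving
(-1)^12 / 25 = 1/25 = 1/25.

1/25


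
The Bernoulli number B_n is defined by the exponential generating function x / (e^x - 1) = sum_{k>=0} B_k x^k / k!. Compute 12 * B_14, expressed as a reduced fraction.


Bernoulli numbers can also be computed recursively via B_0 = 1 and sum_{j=0}^{m} C(m+1, j) B_j = 0 for m >= 1. Odd-index Bernoulli numbers vanish for k >= 3.
Computing B_14 = 7/6, so 12 * B_14 = 12 * 7/6 = 14.

14


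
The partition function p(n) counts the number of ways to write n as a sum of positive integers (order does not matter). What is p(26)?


Using the generating function prod_{k>=1} 1/(1-x^k), we compute p(26).
By dynamic programming over parts 1 through 26:
p(26) = 2436

2436


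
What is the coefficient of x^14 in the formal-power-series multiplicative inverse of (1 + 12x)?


The inverse is 1/(1 + 12x). Apply the geometric identity 1/(1 - y) = sum_{k>=0} y^k with y = -12x:
1/(1 + 12x) = sum_{k>=0} (-12)^k x^k.
So the coefficient of x^14 is (-12)^14 = 1283918464548864.

1283918464548864


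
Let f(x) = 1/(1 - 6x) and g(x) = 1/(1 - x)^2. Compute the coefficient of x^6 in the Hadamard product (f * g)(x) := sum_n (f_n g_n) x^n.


f has coefficients f_k = 6^k. For g = 1/(1 - x)^2 the coefficient is g_k = C(k + 1, 1) = k + 1. The Hadamard coefficient is (f * g)_k = 6^k * (k + 1).
For k = 6: 6^6 * 7 = 46656 * 7 = 326592.

326592


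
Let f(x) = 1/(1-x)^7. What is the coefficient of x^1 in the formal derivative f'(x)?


Differentiate: d/dx [ 1/(1-x)^r ] = r / (1-x)^(r+1).
Here r = 7, so f'(x) = 7 / (1-x)^8.
The expansion of 1/(1-x)^(r+1) has coefficient of x^n equal to C(n+r, r).
So the coefficient of x^1 in f'(x) is
7 * C(8, 7) = 7 * 8 = 56

56


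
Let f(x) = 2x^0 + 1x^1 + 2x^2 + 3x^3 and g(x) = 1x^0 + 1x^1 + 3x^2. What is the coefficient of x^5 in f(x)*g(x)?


Cauchy product at x^5:
3*3
= 9

9


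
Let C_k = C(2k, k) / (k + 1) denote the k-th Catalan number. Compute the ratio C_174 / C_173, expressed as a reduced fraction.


Using C_k = (2k)! / (k! (k+1)!), the ratio C_{k+1}/C_k simplifies to
C_{k+1}/C_k = [(2k+2)! / ((k+1)! (k+2)!)] * [k! (k+1)! / (2k)!]
 = (2k+2)(2k+1) / ((k+1)(k+2)) = 2(2k+1) / (k+2).
For k = 173: 2(2*173 + 1) / (173 + 2) = 694/175 = 694/175.

694/175


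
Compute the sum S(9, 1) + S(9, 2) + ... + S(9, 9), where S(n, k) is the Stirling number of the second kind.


By definition, S(n, k) counts partitions of an n-set into exactly k nonempty blocks.
Computing row n = 9 for k = 1..9:
S(9, k): 1, 255, 3025, 7770, 6951, 2646, 462, 36, 1
Sum = 21147. (This equals Bell_9 since the sum runs over all k.)

21147


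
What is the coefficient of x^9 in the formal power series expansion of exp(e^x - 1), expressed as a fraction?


exp(e^x - 1) is the exponential generating function for the Bell numbers Bell_k: exp(e^x - 1) = sum_{k>=0} Bell_k x^k / k!.
So the coefficient of x^9 in exp(e^x - 1) is Bell_9 / 9!.
Computing: Bell_9 = 21147 and 9! = 362880, giving
21147/362880 = 1007/17280.

1007/17280


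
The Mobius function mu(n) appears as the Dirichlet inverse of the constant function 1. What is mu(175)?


175 has a squared prime factor, so mu(175) = 0.
Factorization reveals a repeated prime.

0


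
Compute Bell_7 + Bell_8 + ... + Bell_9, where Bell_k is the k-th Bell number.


Recall Bell_k counts set partitions of a k-set (with Bell_0 = 1 by convention).
Bell_7 through Bell_9: 877, 4140, 21147
Sum = 877 + 4140 + 21147 = 26164.

26164


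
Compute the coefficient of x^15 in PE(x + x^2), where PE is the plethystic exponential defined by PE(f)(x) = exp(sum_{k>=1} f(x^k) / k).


With f(x) = x + x^2, the exponent is sum_{k>=1} (x^k + x^(2k)) / k = -ln(1 - x) - ln(1 - x^2). Exponentiating:
PE(x + x^2) = 1 / ((1 - x)(1 - x^2)).
This is the generating function for partitions of n into parts of size 1 or 2. The number of 2's can be any j in 0..7, and the rest are 1's, so
[x^15] = floor(15/2) + 1 = 8.

8


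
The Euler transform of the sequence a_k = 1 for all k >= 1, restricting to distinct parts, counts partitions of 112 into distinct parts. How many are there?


Partitions of 112 into distinct parts can be computed via generating function.
Product (1+x)(1+x^2)(1+x^3)...
The coefficient of x^112 = 1177438

1177438


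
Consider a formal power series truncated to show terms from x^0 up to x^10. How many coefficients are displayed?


From x^0 to x^10 inclusive, the count is 10 - 0 + 1 = 11.

11


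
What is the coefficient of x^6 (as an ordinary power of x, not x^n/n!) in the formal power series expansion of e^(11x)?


The exponential series is e^y = sum_{k>=0} y^k / k!. Substituting y = 11x gives
e^(11x) = sum_{k>=0} 11^k x^k / k!.
So the coefficient of x^n is a^n/n! with a = 11, n = 6:
11^6 / 6! = 1771561/720 = 1771561/720

1771561/720


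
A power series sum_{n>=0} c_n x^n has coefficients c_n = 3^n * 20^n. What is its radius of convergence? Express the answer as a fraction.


By the root test (Cauchy-Hadamard), the radius is R = 1 / limsup_n |c_n|^(1/n).
Here |c_n|^(1/n) = (3^n * 20^n)^(1/n) = 3 * 20 = 60 for all n.
So R = 1/60 = 1/60.

1/60


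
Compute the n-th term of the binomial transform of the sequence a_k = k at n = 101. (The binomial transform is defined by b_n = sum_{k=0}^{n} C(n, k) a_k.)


With a_k = k, b_n = sum_{k=0}^{n} C(n, k) k. Using k * C(n, k) = n * C(n-1, k-1) gives b_n = n * sum_{k>=1} C(n-1, k-1) = n * 2^(n-1).
For n = 101: 101 * 2^100 = 101 * 1267650600228229401496703205376 = 128032710623051169551167023742976.

128032710623051169551167023742976


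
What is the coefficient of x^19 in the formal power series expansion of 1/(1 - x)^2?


The negative binomial / multiset identity is
1/(1 - x)^r = sum_{k>=0} C(k + r - 1, r - 1) x^k.
Here r = 2 and k = 19, so the coefficient is
C(19 + 1, 1) = C(20, 1)
= 20

20


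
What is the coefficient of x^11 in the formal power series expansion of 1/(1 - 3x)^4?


The general identity 1/(1 - c x)^r = sum_{k>=0} c^k C(k + r - 1, r - 1) x^k follows by substituting y = c x into 1/(1 - y)^r = sum_{k>=0} C(k + r - 1, r - 1) y^k.
For c = 3, r = 4, k = 11:
3^11 * C(14, 3) = 177147 * 364 = 64481508.

64481508


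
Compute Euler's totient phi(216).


phi(n) counts integers in [1, n] coprime to n. Using the multiplicative formula phi(n) = n * prod_{p | n} (1 - 1/p):
216 = 2^3 * 3^3, so
phi(216) = 216 * (1 - 1/2) * (1 - 1/3) = 72.

72


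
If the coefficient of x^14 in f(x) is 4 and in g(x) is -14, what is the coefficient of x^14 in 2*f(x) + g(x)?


Scalar multiplication scales coefficients: 2 * 4 = 8.
Then add the g coefficient: 8 + -14
= -6

-6


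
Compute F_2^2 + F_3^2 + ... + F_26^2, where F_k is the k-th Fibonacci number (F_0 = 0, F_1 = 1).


There is a standard identity sum_{k=0}^{N} F_k^2 = F_N * F_{N+1} (proved inductively from the telescoping relation F_k^2 = F_k F_{k+1} - F_{k-1} F_k). Then
sum_{k=2}^{26} F_k^2 = F_26 F_27 - F_1 F_2.
Computing: F_26 = 121393, F_27 = 196418, F_1 = 1, F_2 = 1.
Sum = 121393 * 196418 - 1 * 1 = 23843770273.

23843770273


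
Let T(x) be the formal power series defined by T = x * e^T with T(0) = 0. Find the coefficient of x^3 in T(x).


Apply the Lagrange inversion formula: if T = x * phi(T) with phi(t) = e^t, then
[x^n] T = (1/n) [t^(n-1)] phi(t)^n = (1/n) [t^(n-1)] e^(n t) = (1/n) * n^(n-1) / (n-1)! = n^(n-1) / n!.
When c = 1 this is the Cayley count of rooted labeled trees on n vertices, divided by n!.
For n = 3: 3^2 / 3! = 9/6 = 3/2.

3/2


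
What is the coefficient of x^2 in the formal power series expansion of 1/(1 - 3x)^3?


The general identity 1/(1 - c x)^r = sum_{k>=0} c^k C(k + r - 1, r - 1) x^k follows by substituting y = c x into 1/(1 - y)^r = sum_{k>=0} C(k + r - 1, r - 1) y^k.
For c = 3, r = 3, k = 2:
3^2 * C(4, 2) = 9 * 6 = 54.

54


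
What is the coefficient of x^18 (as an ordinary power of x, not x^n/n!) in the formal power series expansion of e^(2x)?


The exponential series is e^y = sum_{k>=0} y^k / k!. Substituting y = 2x gives
e^(2x) = sum_{k>=0} 2^k x^k / k!.
So the coefficient of x^n is a^n/n! with a = 2, n = 18:
2^18 / 18! = 262144/6402373705728000 = 4/97692469875

4/97692469875


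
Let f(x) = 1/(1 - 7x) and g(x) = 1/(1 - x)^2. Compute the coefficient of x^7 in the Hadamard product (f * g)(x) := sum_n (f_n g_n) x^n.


f has coefficients f_k = 7^k. For g = 1/(1 - x)^2 the coefficient is g_k = C(k + 1, 1) = k + 1. The Hadamard coefficient is (f * g)_k = 7^k * (k + 1).
For k = 7: 7^7 * 8 = 823543 * 8 = 6588344.

6588344


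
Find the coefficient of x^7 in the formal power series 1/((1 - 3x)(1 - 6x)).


By partial fractions or Cauchy convolution:
The coefficient equals sum_{k=0}^{7} 3^k * 6^(7-k).
= 557685

557685


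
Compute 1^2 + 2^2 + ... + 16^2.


This power sum has a closed form given by Faulhaber's formula
sum_{k=1}^{m} k^p = (1 / (p + 1)) * sum_{j=0}^{p} C(p + 1, j) B_j m^(p + 1 - j),
but for small m direct computation is fastest:
1 + 4 + 9 + 16 + 25 + 36 + 49 + 64 + 81 + 100 + 121 + 144 + 169 + 196 + 225 + 256 = 1496.

1496


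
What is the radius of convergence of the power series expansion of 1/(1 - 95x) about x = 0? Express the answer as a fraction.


Expanding 1/(1 - 95x) = sum_{k>=0} 95^k x^k, the series converges when |95x| < 1, i.e., |x| < 1/95.
So the radius of convergence is 1/95 = 1/95.

1/95


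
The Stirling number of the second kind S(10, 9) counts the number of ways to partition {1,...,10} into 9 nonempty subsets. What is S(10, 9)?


Using the explicit formula S(n,k) = (1/k!) sum_{j=0}^{k} (-1)^(k-j) C(k,j) j^n:
S(10, 9) = 45
Equivalently, S(n,k) is n! times the coefficient of x^n in the EGF (e^x - 1)^k / k!.

45


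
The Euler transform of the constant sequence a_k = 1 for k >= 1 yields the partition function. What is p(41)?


The Euler transform converts the sequence a_k = 1 into the number of integer partitions.
Using the recurrence or dynamic programming:
p(41) = 44583

44583


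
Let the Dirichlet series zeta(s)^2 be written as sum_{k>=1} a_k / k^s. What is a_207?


The Dirichlet convolution of the constant function 1 with itself gives (1 * 1)(k) = sum_{d | k} 1 = d(k), the number of positive divisors of k.
Since zeta(s) = sum_{k>=1} 1/k^s, we have zeta(s)^2 = sum_{k>=1} d(k)/k^s, so a_k = d(k).
For k = 207: the divisors are 1, 3, 9, 23, 69, 207.
Count = 6.

6


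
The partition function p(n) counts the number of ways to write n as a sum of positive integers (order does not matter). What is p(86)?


Using the generating function prod_{k>=1} 1/(1-x^k), we compute p(86).
By dynamic programming over parts 1 through 86:
p(86) = 34262962

34262962


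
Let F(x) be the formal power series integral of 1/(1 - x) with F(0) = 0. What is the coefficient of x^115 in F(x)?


1/(1 - x) = sum_{k>=0} x^k. Integrating termwise and using F(0) = 0 gives
F(x) = sum_{k>=0} x^(k+1) / (k+1) = sum_{m>=1} x^m / m = -ln(1 - x).
So the coefficient of x^115 is 1/115 = 1/115.

1/115


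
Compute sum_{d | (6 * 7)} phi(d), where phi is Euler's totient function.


First, 6 * 7 = 42. One classical identity is sum_{d | n} phi(d) = n (each k in [1, n] has a unique gcd with n, and among the k's with gcd(k, n) = n/d there are phi(d) of them). So the sum equals 42. We also verify directly:
Divisors of 42: 1, 2, 3, 6, 7, 14, 21, 42.
phi values: 1, 1, 2, 2, 6, 6, 12, 12.
Sum = 42.

42


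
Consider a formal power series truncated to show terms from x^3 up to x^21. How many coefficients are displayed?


From x^3 to x^21 inclusive, the count is 21 - 3 + 1 = 19.

19


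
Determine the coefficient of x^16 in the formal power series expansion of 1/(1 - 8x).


The geometric series identity gives 1/(1 - c x) = sum_{k>=0} c^k x^k, so the coefficient of x^k is c^k.
Here c = 8 and k = 16.
Computing: 8^16 = 281474976710656

281474976710656


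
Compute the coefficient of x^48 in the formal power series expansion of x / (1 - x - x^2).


Let f(x) = sum_{k>=0} a_k x^k. Multiplying f(x) * (1 - x - x^2) = x and matching coefficients gives a_0 = 0, a_1 = 1, and a_k = a_{k-1} + a_{k-2} for k >= 2. These are the Fibonacci numbers F_k.
Iterating from F_0 = 0, F_1 = 1:
F_0=0, F_1=1, F_2=1, F_3=2, F_4=3, F_5=5, F_6=8, F_7=13, F_8=21, F_9=34, ...
F_48 = 4807526976.

4807526976


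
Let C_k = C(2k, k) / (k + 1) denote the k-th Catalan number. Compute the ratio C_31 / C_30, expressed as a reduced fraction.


Using C_k = (2k)! / (k! (k+1)!), the ratio C_{k+1}/C_k simplifies to
C_{k+1}/C_k = [(2k+2)! / ((k+1)! (k+2)!)] * [k! (k+1)! / (2k)!]
 = (2k+2)(2k+1) / ((k+1)(k+2)) = 2(2k+1) / (k+2).
For k = 30: 2(2*30 + 1) / (30 + 2) = 122/32 = 61/16.

61/16


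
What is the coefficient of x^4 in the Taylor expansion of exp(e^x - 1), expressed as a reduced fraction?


exp(e^x - 1) = sum_{k>=0} Bell_k x^k / k!, where Bell_k is the k-th Bell number.
So the coefficient of x^4 is Bell_4 / 4!.
Computing: Bell_4 = 15 and 4! = 24, giving
15/24 = 5/8.

5/8


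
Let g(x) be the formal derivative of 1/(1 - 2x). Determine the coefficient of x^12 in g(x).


Differentiate termwise: d/dx sum_{k>=0} 2^k x^k = sum_{k>=1} k 2^k x^(k-1) = sum_{j>=0} (j+1) 2^(j+1) x^j.
Equivalently, d/dx [1/(1 - 2x)] = 2/(1 - 2x)^2.
For j = 12: 13 * 2^13 = 13 * 8192 = 106496.

106496


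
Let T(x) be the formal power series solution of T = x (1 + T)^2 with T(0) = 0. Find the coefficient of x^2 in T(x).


Apply the Lagrange inversion formula: if T = x * phi(T) with phi(t) = (1 + t)^2, then [x^n] T = (1/n) [t^(n-1)] phi(t)^n = (1/n) [t^(n-1)] (1 + t)^(2n) = (1/n) C(2n, n-1).
Using the identity C(2n, n-1) = C(2n, n) * n / (n+1), the unscaled factor equals C(2n, n) / (n+1) = C_n, the n-th Catalan number.
For n = 2: C_2 = C(4, 2) / 3 = 6/3 = 2 = 2.

2


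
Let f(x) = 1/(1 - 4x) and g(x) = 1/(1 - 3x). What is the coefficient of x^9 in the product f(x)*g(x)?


The coefficient of x^n in f*g is the Cauchy product: sum_{k=0}^{n} a^k * b^(n-k).
With a=4, b=3, n=9:
sum_{k=0}^{9} 4^k * 3^(9-k)
= 989527

989527


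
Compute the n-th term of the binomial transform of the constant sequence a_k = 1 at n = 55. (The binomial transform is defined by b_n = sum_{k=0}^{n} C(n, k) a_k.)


With a_k = 1 for all k, b_n = sum_{k=0}^{n} C(n, k) = 2^n by the binomial theorem.
For n = 55: 2^55 = 36028797018963968.

36028797018963968


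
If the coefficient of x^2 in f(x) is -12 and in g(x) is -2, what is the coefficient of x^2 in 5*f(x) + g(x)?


Scalar multiplication scales coefficients: 5 * -12 = -60.
Then add the g coefficient: -60 + -2
= -62

-62


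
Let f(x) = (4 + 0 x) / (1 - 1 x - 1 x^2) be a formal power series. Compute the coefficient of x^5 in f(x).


Write f(x) = sum_{k>=0} a_k x^k. Multiplying both sides by 1 - 1 x - 1 x^2 gives
(1 - 1 x - 1 x^2) sum_{k>=0} a_k x^k = 4 + 0 x.
Matching coefficients:
 x^0: a_0 = 4
 x^1: a_1 - 1 a_0 = 0  =>  a_1 = 1*4 + 0 = 4
 x^k (k >= 2): a_k = 1 a_{k-1} + 1 a_{k-2}.
Iterating: a_2 = 8, a_3 = 12, a_4 = 20, a_5 = 32.
So the coefficient of x^5 is 32.

32


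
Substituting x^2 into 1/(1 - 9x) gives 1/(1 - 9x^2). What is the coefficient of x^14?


The coefficient of x^(2m) in 1/(1 - 9x^2) is 9^m.
With n = 14 = 2*7, the coefficient is 9^7 = 4782969.

4782969


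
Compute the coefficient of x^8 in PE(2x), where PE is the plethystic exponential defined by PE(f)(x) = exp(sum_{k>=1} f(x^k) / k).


With f(x) = 2x, the exponent is sum_{k>=1} 2 x^k / k = 2 * (-ln(1 - x)). Exponentiating:
PE(2x) = exp(-2 ln(1 - x)) = 1/(1 - x)^2.
By the negative binomial expansion, [x^n] 1/(1 - x)^2 = C(n + 1, 1).
For n = 8: C(9, 1) = 9.

9


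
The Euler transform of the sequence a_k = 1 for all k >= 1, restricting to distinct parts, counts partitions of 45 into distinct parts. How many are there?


Partitions of 45 into distinct parts can be computed via generating function.
Product (1+x)(1+x^2)(1+x^3)...
The coefficient of x^45 = 2048

2048


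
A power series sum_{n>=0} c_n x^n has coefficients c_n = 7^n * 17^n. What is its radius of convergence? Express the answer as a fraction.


By the root test (Cauchy-Hadamard), the radius is R = 1 / limsup_n |c_n|^(1/n).
Here |c_n|^(1/n) = (7^n * 17^n)^(1/n) = 7 * 17 = 119 for all n.
So R = 1/119 = 1/119.

1/119


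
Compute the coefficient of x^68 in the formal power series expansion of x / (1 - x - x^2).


Let f(x) = sum_{k>=0} a_k x^k. Multiplying f(x) * (1 - x - x^2) = x and matching coefficients gives a_0 = 0, a_1 = 1, and a_k = a_{k-1} + a_{k-2} for k >= 2. These are the Fibonacci numbers F_k.
Iterating from F_0 = 0, F_1 = 1:
F_0=0, F_1=1, F_2=1, F_3=2, F_4=3, F_5=5, F_6=8, F_7=13, F_8=21, F_9=34, ...
F_68 = 72723460248141.

72723460248141


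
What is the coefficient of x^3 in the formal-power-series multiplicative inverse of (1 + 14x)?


The inverse is 1/(1 + 14x). Apply the geometric identity 1/(1 - y) = sum_{k>=0} y^k with y = -14x:
1/(1 + 14x) = sum_{k>=0} (-14)^k x^k.
So the coefficient of x^3 is (-14)^3 = -2744.

-2744


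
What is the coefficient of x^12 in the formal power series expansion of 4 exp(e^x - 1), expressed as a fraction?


exp(e^x - 1) is the exponential generating function for the Bell numbers Bell_k: exp(e^x - 1) = sum_{k>=0} Bell_k x^k / k!.
So the coefficient of x^12 in 4 exp(e^x - 1) is 4 Bell_12 / 12!.
Computing: Bell_12 = 4213597 and 12! = 479001600, giving
4 * 4213597/479001600 = 4213597/119750400.

4213597/119750400


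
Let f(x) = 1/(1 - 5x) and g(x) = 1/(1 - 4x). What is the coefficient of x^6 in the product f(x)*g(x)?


The coefficient of x^n in f*g is the Cauchy product: sum_{k=0}^{n} a^k * b^(n-k).
With a=5, b=4, n=6:
sum_{k=0}^{6} 5^k * 4^(6-k)
= 61741

61741


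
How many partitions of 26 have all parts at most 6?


Using the generating function (1-x)^(-1)(1-x^2)^(-1)...(1-x^6)^(-1),
the coefficient of x^26 counts these restricted partitions.
Result = 709

709


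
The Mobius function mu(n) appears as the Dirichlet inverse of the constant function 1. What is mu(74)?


74 = 2 * 37 (all distinct primes).
mu(74) = (-1)^2 = 1

1


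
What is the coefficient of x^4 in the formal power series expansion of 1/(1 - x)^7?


The expansion 1/(1 - x)^r = sum_{k>=0} C(k + r - 1, r - 1) x^k follows from the multiset / negative-binomial theorem (or from repeated differentiation of the geometric series).
For r = 7 and k = 4:
C(10, 6) = 3628800 / (720 * 24) = 210.

210
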